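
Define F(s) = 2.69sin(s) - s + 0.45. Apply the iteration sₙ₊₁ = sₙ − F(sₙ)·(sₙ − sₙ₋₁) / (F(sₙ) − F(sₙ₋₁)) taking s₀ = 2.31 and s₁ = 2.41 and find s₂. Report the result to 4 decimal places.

F(2.31) = 0.127924, F(2.41) = -0.162930
s₂ = 2.410000 − (-0.162930)·(2.410000 − 2.310000) / (-0.162930 − 0.127924) = 2.410000 − (-0.016293)/(-0.290855) = 2.353982

2.3540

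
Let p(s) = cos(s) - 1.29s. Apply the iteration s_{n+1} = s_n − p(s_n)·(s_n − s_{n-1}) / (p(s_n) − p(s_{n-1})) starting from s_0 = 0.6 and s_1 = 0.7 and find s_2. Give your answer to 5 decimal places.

p(0.6) = 0.0513356, p(0.7) = -0.1381578
s_2 = 0.7000000 − (-0.1381578)·(0.7000000 − 0.6000000) / (-0.1381578 − 0.0513356) = 0.7000000 − (-0.0138158)/(-0.1894934) = 0.6270910

0.62709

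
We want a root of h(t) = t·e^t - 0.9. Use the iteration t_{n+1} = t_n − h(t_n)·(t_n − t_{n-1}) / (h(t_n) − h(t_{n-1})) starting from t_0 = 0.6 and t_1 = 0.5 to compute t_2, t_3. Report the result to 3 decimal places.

h(0.6) = 0.19327, h(0.5) = -0.07564
t_2 = 0.50000 − (-0.07564)·(0.50000 − 0.60000) / (-0.07564 − 0.19327) = 0.50000 − (0.00756)/(-0.26891) = 0.52813
h(0.52813) = -0.00442
t_3 = 0.52813 − (-0.00442)·(0.52813 − 0.50000) / (-0.00442 − (-0.07564)) = 0.52813 − (-0.00012)/(0.07122) = 0.52988

0.528, 0.530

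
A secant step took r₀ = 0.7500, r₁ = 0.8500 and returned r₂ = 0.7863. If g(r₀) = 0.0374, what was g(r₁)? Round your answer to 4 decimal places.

-0.0656

The secant line through (0.7500, 0.0374) and (0.8500, g(r₁)) crosses zero at r₂ = 0.7863.
So (0.7500, 0.0374), (0.8500, g(r₁)), (0.7863, 0) are collinear:
g(r₁) = 0.0374 · (0.8500 − 0.7863) / (0.7500 − 0.7863) = 0.0374 · (0.063700)/(-0.036300) = -0.065630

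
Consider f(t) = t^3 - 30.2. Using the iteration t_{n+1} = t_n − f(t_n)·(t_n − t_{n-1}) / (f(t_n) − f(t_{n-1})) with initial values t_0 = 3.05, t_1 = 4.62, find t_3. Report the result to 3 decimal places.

3.106

f(3.05) = -1.82738, f(4.62) = 68.41113
t_2 = 4.62000 − 68.41113·(4.62000 − 3.05000) / (68.41113 − (-1.82738)) = 4.62000 − (107.40547)/(70.23850) = 3.09085
f(3.09085) = -0.67212
t_3 = 3.09085 − (-0.67212)·(3.09085 − 4.62000) / (-0.67212 − 68.41113) = 3.09085 − (1.02778)/(-69.08325) = 3.10572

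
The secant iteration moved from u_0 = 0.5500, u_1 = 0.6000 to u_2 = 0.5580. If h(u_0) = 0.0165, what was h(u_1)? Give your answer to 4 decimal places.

The secant line through (0.5500, 0.0165) and (0.6000, h(u_1)) crosses zero at u_2 = 0.5580.
So (0.5500, 0.0165), (0.6000, h(u_1)), (0.5580, 0) are collinear:
h(u_1) = 0.0165 · (0.6000 − 0.5580) / (0.5500 − 0.5580) = 0.0165 · (0.042000)/(-0.008000) = -0.086625

-0.0866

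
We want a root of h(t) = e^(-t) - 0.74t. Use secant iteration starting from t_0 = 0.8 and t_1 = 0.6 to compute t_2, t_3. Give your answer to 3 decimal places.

0.685, 0.683

h(0.8) = -0.14267, h(0.6) = 0.10481
t_2 = 0.60000 − 0.10481·(0.60000 − 0.80000) / (0.10481 − (-0.14267)) = 0.60000 − (-0.02096)/(0.24748) = 0.68470
h(0.68470) = -0.00244
t_3 = 0.68470 − (-0.00244)·(0.68470 − 0.60000) / (-0.00244 − 0.10481) = 0.68470 − (-0.00021)/(-0.10725) = 0.68278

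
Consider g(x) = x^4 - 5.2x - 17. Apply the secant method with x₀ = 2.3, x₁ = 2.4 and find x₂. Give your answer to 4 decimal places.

g(2.3) = -0.975900, g(2.4) = 3.697600
x₂ = 2.400000 − 3.697600·(2.400000 − 2.300000) / (3.697600 − (-0.975900)) = 2.400000 − (0.369760)/(4.673500) = 2.320882

2.3209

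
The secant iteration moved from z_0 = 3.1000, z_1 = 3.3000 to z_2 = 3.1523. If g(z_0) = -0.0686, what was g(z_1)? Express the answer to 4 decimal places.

0.1937

The secant line through (3.1000, -0.0686) and (3.3000, g(z_1)) crosses zero at z_2 = 3.1523.
So (3.1000, -0.0686), (3.3000, g(z_1)), (3.1523, 0) are collinear:
g(z_1) = -0.0686 · (3.3000 − 3.1523) / (3.1000 − 3.1523) = -0.0686 · (0.147700)/(-0.052300) = 0.193733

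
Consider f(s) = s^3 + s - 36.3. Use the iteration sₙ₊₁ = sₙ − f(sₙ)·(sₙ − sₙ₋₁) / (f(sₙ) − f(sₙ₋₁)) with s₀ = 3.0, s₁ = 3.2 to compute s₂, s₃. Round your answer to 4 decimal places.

3.2111, 3.2104

f(3.0) = -6.300000, f(3.2) = -0.332000
s₂ = 3.200000 − (-0.332000)·(3.200000 − 3.000000) / (-0.332000 − (-6.300000)) = 3.200000 − (-0.066400)/(5.968000) = 3.211126
f(3.211126) = 0.022107
s₃ = 3.211126 − 0.022107·(3.211126 − 3.200000) / (0.022107 − (-0.332000)) = 3.211126 − (0.000246)/(0.354107) = 3.210431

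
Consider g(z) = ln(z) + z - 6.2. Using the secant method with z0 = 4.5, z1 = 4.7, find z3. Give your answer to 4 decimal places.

4.6608

g(4.5) = -0.195923, g(4.7) = 0.047563
z2 = 4.700000 − 0.047563·(4.700000 − 4.500000) / (0.047563 − (-0.195923)) = 4.700000 − (0.009513)/(0.243485) = 4.660932
g(4.660932) = 0.000147
z3 = 4.660932 − 0.000147·(4.660932 − 4.700000) / (0.000147 − 0.047563) = 4.660932 − (-0.000006)/(-0.047415) = 4.660811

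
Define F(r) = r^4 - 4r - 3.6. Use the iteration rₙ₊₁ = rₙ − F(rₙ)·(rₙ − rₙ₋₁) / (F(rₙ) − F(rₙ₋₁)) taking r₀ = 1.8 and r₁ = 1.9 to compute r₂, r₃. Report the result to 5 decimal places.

F(1.8) = -0.3024000, F(1.9) = 1.8321000
r₂ = 1.9000000 − 1.8321000·(1.9000000 − 1.8000000) / (1.8321000 − (-0.3024000)) = 1.9000000 − (0.1832100)/(2.1345000) = 1.8141673
F(1.8141673) = -0.0246530
r₃ = 1.8141673 − (-0.0246530)·(1.8141673 − 1.9000000) / (-0.0246530 − 1.8321000) = 1.8141673 − (0.0021160)/(-1.8567530) = 1.8153069

1.81417, 1.81531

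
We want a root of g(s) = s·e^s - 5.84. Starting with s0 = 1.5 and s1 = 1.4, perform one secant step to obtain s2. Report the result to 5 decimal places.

g(1.5) = 0.8825336, g(1.4) = -0.1627200
s2 = 1.4000000 − (-0.1627200)·(1.4000000 − 1.5000000) / (-0.1627200 − 0.8825336) = 1.4000000 − (0.0162720)/(-1.0452537) = 1.4155675

1.41557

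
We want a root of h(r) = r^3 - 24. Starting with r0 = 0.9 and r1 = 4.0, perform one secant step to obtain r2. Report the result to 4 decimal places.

2.0402

h(0.9) = -23.271000, h(4.0) = 40.000000
r2 = 4.000000 − 40.000000·(4.000000 − 0.900000) / (40.000000 − (-23.271000)) = 4.000000 − (124.000000)/(63.271000) = 2.040176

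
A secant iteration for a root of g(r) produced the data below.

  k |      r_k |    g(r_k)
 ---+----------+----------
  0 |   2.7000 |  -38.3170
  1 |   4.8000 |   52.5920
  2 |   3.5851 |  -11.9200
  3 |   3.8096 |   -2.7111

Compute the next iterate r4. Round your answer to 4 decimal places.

3.8757

r4 = 3.8096 − (-2.7111)·(3.8096 − 3.5851) / (-2.7111 − (-11.9200))
   = 3.8096 − (-0.608642)/(9.208900) = 3.875693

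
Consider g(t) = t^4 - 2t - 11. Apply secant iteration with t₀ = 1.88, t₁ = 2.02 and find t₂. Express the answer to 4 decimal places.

1.9619

g(1.88) = -2.268017, g(2.02) = 1.609664
t₂ = 2.020000 − 1.609664·(2.020000 − 1.880000) / (1.609664 − (-2.268017)) = 2.020000 − (0.225353)/(3.877681) = 1.961885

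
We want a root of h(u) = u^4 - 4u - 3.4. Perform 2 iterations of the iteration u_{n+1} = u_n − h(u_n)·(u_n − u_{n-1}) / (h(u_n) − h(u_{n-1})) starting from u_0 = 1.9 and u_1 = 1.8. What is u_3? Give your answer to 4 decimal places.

1.8053

h(1.9) = 2.032100, h(1.8) = -0.102400
u_2 = 1.800000 − (-0.102400)·(1.800000 − 1.900000) / (-0.102400 − 2.032100) = 1.800000 − (0.010240)/(-2.134500) = 1.804797
h(1.804797) = -0.009228
u_3 = 1.804797 − (-0.009228)·(1.804797 − 1.800000) / (-0.009228 − (-0.102400)) = 1.804797 − (-0.000044)/(0.093172) = 1.805273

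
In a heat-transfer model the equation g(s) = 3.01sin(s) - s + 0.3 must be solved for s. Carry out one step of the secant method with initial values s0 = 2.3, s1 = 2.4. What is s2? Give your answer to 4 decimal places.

2.3785

g(2.3) = 0.244573, g(2.4) = -0.066856
s2 = 2.400000 − (-0.066856)·(2.400000 − 2.300000) / (-0.066856 − 0.244573) = 2.400000 − (-0.006686)/(-0.311429) = 2.378533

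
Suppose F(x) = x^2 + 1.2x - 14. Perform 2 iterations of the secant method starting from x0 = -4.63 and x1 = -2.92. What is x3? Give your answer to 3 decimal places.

F(-4.63) = 1.88090, F(-2.92) = -8.97760
x2 = -2.92000 − (-8.97760)·(-2.92000 − (-4.63000)) / (-8.97760 − 1.88090) = -2.92000 − (-15.35170)/(-10.85850) = -4.33380
F(-4.33380) = -0.41877
x3 = -4.33380 − (-0.41877)·(-4.33380 − (-2.92000)) / (-0.41877 − (-8.97760)) = -4.33380 − (0.59206)/(8.55883) = -4.40297

-4.403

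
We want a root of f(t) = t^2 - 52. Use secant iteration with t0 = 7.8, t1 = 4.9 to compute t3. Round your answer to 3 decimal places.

f(7.8) = 8.84000, f(4.9) = -27.99000
t2 = 4.90000 − (-27.99000)·(4.90000 − 7.80000) / (-27.99000 − 8.84000) = 4.90000 − (81.17100)/(-36.83000) = 7.10394
f(7.10394) = -1.53408
t3 = 7.10394 − (-1.53408)·(7.10394 − 4.90000) / (-1.53408 − (-27.99000)) = 7.10394 − (-3.38101)/(26.45592) = 7.23173

7.232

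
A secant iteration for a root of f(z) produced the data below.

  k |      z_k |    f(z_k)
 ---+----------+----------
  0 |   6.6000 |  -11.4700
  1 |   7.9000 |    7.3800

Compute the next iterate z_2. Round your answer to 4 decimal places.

z_2 = 7.9000 − 7.3800·(7.9000 − 6.6000) / (7.3800 − (-11.4700))
   = 7.9000 − (9.594000)/(18.850000) = 7.391034

7.3910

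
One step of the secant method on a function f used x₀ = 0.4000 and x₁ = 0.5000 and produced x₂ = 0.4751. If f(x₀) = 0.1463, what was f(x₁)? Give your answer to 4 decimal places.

-0.0485

The secant line through (0.4000, 0.1463) and (0.5000, f(x₁)) crosses zero at x₂ = 0.4751.
So (0.4000, 0.1463), (0.5000, f(x₁)), (0.4751, 0) are collinear:
f(x₁) = 0.1463 · (0.5000 − 0.4751) / (0.4000 − 0.4751) = 0.1463 · (0.024900)/(-0.075100) = -0.048507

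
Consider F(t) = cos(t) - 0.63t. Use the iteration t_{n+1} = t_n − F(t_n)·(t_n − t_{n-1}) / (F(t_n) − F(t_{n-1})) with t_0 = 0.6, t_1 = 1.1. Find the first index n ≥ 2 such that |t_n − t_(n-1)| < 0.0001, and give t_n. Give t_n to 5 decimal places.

n = 5, t_n = 0.93832

F(0.6) = 0.4473356, F(1.1) = -0.2394039
t_2 = 1.1000000 − (-0.2394039)·(0.5000000)/(-0.6867395) = 0.9256953;  |Δ| = 0.1743047
F(0.9256953) = 0.0180912
t_3 = 0.9256953 − 0.0180912·(-0.1743047)/(0.2574950) = 0.9379416;  |Δ| = 0.0122464
F(0.9379416) = 0.0005458
t_4 = 0.9379416 − 0.0005458·(0.0122464)/(-0.0175454) = 0.9383226;  |Δ| = 0.0003810
F(0.9383226) = -0.0000014
t_5 = 0.9383226 − (-0.0000014)·(0.0003810)/(-0.0005472) = 0.9383216;  |Δ| = 0.0000010
|t_5 − t_4| = 0.0000010 < 0.0001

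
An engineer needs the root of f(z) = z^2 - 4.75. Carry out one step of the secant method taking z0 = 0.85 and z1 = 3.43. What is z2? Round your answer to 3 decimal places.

f(0.85) = -4.02750, f(3.43) = 7.01490
z2 = 3.43000 − 7.01490·(3.43000 − 0.85000) / (7.01490 − (-4.02750)) = 3.43000 − (18.09844)/(11.04240) = 1.79100

1.791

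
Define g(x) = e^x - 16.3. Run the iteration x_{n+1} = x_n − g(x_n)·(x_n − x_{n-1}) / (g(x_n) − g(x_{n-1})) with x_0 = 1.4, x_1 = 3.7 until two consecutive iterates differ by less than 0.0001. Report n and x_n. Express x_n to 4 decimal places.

g(1.4) = -12.244800, g(3.7) = 24.147304
x_2 = 3.700000 − 24.147304·(2.300000)/(36.392104) = 2.173878;  |Δ| = 1.526122
g(2.173878) = -7.507688
x_3 = 2.173878 − (-7.507688)·(-1.526122)/(-31.654992) = 2.535832;  |Δ| = 0.361954
g(2.535832) = -3.673072
x_4 = 2.535832 − (-3.673072)·(0.361954)/(3.834616) = 2.882537;  |Δ| = 0.346706
g(2.882537) = 1.559531
x_5 = 2.882537 − 1.559531·(0.346706)/(5.232603) = 2.779205;  |Δ| = 0.103333
g(2.779205) = -0.193792
x_6 = 2.779205 − (-0.193792)·(-0.103333)/(-1.753323) = 2.790626;  |Δ| = 0.011421
g(2.790626) = -0.008786
x_7 = 2.790626 − (-0.008786)·(0.011421)/(0.185007) = 2.791168;  |Δ| = 0.000542
g(2.791168) = 0.000053
x_8 = 2.791168 − 0.000053·(0.000542)/(0.008838) = 2.791165;  |Δ| = 0.000003
|x_8 − x_7| = 0.000003 < 0.0001

n = 8, x_n = 2.7912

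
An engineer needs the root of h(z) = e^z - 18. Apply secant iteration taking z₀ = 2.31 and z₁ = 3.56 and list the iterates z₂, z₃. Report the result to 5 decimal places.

2.70488, 2.83382

h(2.31) = -7.9255753, h(3.56) = 17.1631971
z₂ = 3.5600000 − 17.1631971·(3.5600000 − 2.3100000) / (17.1631971 − (-7.9255753)) = 3.5600000 − (21.4539964)/(25.0887725) = 2.7048766
h(2.7048766) = -3.0475286
z₃ = 2.7048766 − (-3.0475286)·(2.7048766 − 3.5600000) / (-3.0475286 − 17.1631971) = 2.7048766 − (2.6060130)/(-20.2107257) = 2.8338187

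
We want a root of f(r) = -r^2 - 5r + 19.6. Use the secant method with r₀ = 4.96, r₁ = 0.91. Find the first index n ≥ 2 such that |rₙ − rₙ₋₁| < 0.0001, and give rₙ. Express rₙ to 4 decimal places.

f(4.96) = -29.801600, f(0.91) = 14.221900
r₂ = 0.910000 − 14.221900·(-4.050000)/(44.023500) = 2.218362;  |Δ| = 1.308362
f(2.218362) = 3.587056
r₃ = 2.218362 − 3.587056·(1.308362)/(-10.634844) = 2.659664;  |Δ| = 0.441301
f(2.659664) = -0.772129
r₄ = 2.659664 − (-0.772129)·(0.441301)/(-4.359184) = 2.581497;  |Δ| = 0.078166
f(2.581497) = 0.028385
r₅ = 2.581497 − 0.028385·(-0.078166)/(0.800513) = 2.584269;  |Δ| = 0.002772
f(2.584269) = 0.000209
r₆ = 2.584269 − 0.000209·(0.002772)/(-0.028176) = 2.584290;  |Δ| = 0.000021
|r₆ − r₅| = 0.000021 < 0.0001

n = 6, rₙ = 2.5843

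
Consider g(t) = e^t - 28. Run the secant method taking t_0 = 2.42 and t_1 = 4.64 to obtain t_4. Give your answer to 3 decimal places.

3.412

g(2.42) = -16.75414, g(4.64) = 75.54435
t_2 = 4.64000 − 75.54435·(4.64000 − 2.42000) / (75.54435 − (-16.75414)) = 4.64000 − (167.70845)/(92.29849) = 2.82298
g(2.82298) = -11.17313
t_3 = 2.82298 − (-11.17313)·(2.82298 − 4.64000) / (-11.17313 − 75.54435) = 2.82298 − (20.30182)/(-86.71747) = 3.05709
g(3.05709) = -6.73438
t_4 = 3.05709 − (-6.73438)·(3.05709 − 2.82298) / (-6.73438 − (-11.17313)) = 3.05709 − (-1.57662)/(4.43875) = 3.41229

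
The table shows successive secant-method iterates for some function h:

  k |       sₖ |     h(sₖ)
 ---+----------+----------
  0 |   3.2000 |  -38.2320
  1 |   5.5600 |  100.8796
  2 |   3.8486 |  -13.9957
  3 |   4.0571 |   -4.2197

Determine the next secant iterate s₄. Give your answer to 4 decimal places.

s₄ = 4.0571 − (-4.2197)·(4.0571 − 3.8486) / (-4.2197 − (-13.9957))
   = 4.0571 − (-0.879807)/(9.776000) = 4.147097

4.1471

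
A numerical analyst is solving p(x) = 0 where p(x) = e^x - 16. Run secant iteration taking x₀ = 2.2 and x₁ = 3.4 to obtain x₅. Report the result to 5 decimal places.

2.77248

p(2.2) = -6.9749865, p(3.4) = 13.9641000
x₂ = 3.4000000 − 13.9641000·(3.4000000 − 2.2000000) / (13.9641000 − (-6.9749865)) = 3.4000000 − (16.7569201)/(20.9390865) = 2.5997301
p(2.5997301) = -2.5398949
x₃ = 2.5997301 − (-2.5398949)·(2.5997301 − 3.4000000) / (-2.5398949 − 13.9641000) = 2.5997301 − (2.0326014)/(-16.5039950) = 2.7228883
p(2.7228883) = -0.7757694
x₄ = 2.7228883 − (-0.7757694)·(2.7228883 − 2.5997301) / (-0.7757694 − (-2.5398949)) = 2.7228883 − (-0.0955423)/(1.7641255) = 2.7770467
p(2.7770467) = 0.0714875
x₅ = 2.7770467 − 0.0714875·(2.7770467 − 2.7228883) / (0.0714875 − (-0.7757694)) = 2.7770467 − (0.0038717)/(0.8472569) = 2.7724771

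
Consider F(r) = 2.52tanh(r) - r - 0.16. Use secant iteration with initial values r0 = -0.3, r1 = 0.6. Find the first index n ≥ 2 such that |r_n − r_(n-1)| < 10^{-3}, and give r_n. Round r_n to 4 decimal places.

F(-0.3) = -0.594108, F(0.6) = 0.593365
r2 = 0.600000 − 0.593365·(0.900000)/(1.187473) = 0.150282;  |Δ| = 0.449718
F(0.150282) = 0.065602
r3 = 0.150282 − 0.065602·(-0.449718)/(-0.527762) = 0.094380;  |Δ| = 0.055901
F(0.094380) = -0.017246
r4 = 0.094380 − (-0.017246)·(-0.055901)/(-0.082848) = 0.106017;  |Δ| = 0.011637
F(0.106017) = 0.000149
r5 = 0.106017 − 0.000149·(0.011637)/(0.017395) = 0.105917;  |Δ| = 0.000100
|r5 − r4| = 0.000100 < 10^{-3}

n = 5, r_n = 0.1059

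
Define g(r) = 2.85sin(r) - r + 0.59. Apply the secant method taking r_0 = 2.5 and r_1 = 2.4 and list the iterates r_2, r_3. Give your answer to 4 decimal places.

2.4360, 2.4367

g(2.5) = -0.204354, g(2.4) = 0.115070
r_2 = 2.400000 − 0.115070·(2.400000 − 2.500000) / (0.115070 − (-0.204354)) = 2.400000 − (-0.011507)/(0.319424) = 2.436024
g(2.436024) = 0.002106
r_3 = 2.436024 − 0.002106·(2.436024 − 2.400000) / (0.002106 − 0.115070) = 2.436024 − (0.000076)/(-0.112964) = 2.436696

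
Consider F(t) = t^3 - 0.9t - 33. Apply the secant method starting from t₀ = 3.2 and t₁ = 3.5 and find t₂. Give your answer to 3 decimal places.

F(3.2) = -3.11200, F(3.5) = 6.72500
t₂ = 3.50000 − 6.72500·(3.50000 − 3.20000) / (6.72500 − (-3.11200)) = 3.50000 − (2.01750)/(9.83700) = 3.29491

3.295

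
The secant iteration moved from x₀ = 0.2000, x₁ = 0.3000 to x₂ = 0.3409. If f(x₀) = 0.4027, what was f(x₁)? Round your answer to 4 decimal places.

The secant line through (0.2000, 0.4027) and (0.3000, f(x₁)) crosses zero at x₂ = 0.3409.
So (0.2000, 0.4027), (0.3000, f(x₁)), (0.3409, 0) are collinear:
f(x₁) = 0.4027 · (0.3000 − 0.3409) / (0.2000 − 0.3409) = 0.4027 · (-0.040900)/(-0.140900) = 0.116894

0.1169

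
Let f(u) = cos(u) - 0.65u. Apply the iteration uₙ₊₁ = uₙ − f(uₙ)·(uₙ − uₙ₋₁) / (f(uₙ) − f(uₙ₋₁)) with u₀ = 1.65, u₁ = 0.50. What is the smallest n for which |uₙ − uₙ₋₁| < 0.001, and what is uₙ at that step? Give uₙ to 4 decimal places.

f(1.65) = -1.151621, f(0.50) = 0.552583
u₂ = 0.500000 − 0.552583·(-1.150000)/(1.704203) = 0.872884;  |Δ| = 0.372884
f(0.872884) = 0.075245
u₃ = 0.872884 − 0.075245·(0.372884)/(-0.477337) = 0.931663;  |Δ| = 0.058780
f(0.931663) = -0.009082
u₄ = 0.931663 − (-0.009082)·(0.058780)/(-0.084327) = 0.925333;  |Δ| = 0.006330
f(0.925333) = 0.000102
u₅ = 0.925333 − 0.000102·(-0.006330)/(0.009183) = 0.925403;  |Δ| = 0.000070
|u₅ − u₄| = 0.000070 < 0.001

n = 5, uₙ = 0.9254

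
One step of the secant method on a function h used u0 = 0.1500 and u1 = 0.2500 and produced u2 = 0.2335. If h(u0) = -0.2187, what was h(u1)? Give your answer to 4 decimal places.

The secant line through (0.1500, -0.2187) and (0.2500, h(u1)) crosses zero at u2 = 0.2335.
So (0.1500, -0.2187), (0.2500, h(u1)), (0.2335, 0) are collinear:
h(u1) = -0.2187 · (0.2500 − 0.2335) / (0.1500 − 0.2335) = -0.2187 · (0.016500)/(-0.083500) = 0.043216

0.0432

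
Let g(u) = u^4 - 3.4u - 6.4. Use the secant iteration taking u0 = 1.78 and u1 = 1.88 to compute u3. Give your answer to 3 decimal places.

1.893

g(1.78) = -2.41324, g(1.88) = -0.30002
u2 = 1.88000 − (-0.30002)·(1.88000 − 1.78000) / (-0.30002 − (-2.41324)) = 1.88000 − (-0.03000)/(2.11322) = 1.89420
g(1.89420) = 0.03335
u3 = 1.89420 − 0.03335·(1.89420 − 1.88000) / (0.03335 − (-0.30002)) = 1.89420 − (0.00047)/(0.33337) = 1.89278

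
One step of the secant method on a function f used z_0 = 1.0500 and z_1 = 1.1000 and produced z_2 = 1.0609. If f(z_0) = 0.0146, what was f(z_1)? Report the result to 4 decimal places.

The secant line through (1.0500, 0.0146) and (1.1000, f(z_1)) crosses zero at z_2 = 1.0609.
So (1.0500, 0.0146), (1.1000, f(z_1)), (1.0609, 0) are collinear:
f(z_1) = 0.0146 · (1.1000 − 1.0609) / (1.0500 − 1.0609) = 0.0146 · (0.039100)/(-0.010900) = -0.052372

-0.0524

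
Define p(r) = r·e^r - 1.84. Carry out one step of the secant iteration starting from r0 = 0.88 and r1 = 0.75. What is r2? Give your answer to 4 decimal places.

0.8114

p(0.88) = 0.281592, p(0.75) = -0.252250
r2 = 0.750000 − (-0.252250)·(0.750000 − 0.880000) / (-0.252250 − 0.281592) = 0.750000 − (0.032792)/(-0.533842) = 0.811427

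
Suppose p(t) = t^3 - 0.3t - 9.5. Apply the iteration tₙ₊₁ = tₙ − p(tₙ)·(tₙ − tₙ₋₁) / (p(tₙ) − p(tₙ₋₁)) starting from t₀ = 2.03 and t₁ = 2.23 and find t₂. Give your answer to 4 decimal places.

p(2.03) = -1.743573, p(2.23) = 0.920567
t₂ = 2.230000 − 0.920567·(2.230000 − 2.030000) / (0.920567 − (-1.743573)) = 2.230000 − (0.184113)/(2.664140) = 2.160892

2.1609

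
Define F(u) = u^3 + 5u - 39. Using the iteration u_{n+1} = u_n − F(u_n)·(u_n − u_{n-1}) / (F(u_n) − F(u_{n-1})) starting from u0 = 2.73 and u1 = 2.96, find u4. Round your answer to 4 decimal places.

F(2.73) = -5.003583, F(2.96) = 1.734336
u2 = 2.960000 − 1.734336·(2.960000 − 2.730000) / (1.734336 − (-5.003583)) = 2.960000 − (0.398897)/(6.737919) = 2.900798
F(2.900798) = -0.086866
u3 = 2.900798 − (-0.086866)·(2.900798 − 2.960000) / (-0.086866 − 1.734336) = 2.900798 − (0.005143)/(-1.821202) = 2.903622
F(2.903622) = -0.001395
u4 = 2.903622 − (-0.001395)·(2.903622 − 2.900798) / (-0.001395 − (-0.086866)) = 2.903622 − (-0.000004)/(0.085471) = 2.903668

2.9037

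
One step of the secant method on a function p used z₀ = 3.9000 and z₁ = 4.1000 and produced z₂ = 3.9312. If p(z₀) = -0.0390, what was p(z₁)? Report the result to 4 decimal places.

0.2110

The secant line through (3.9000, -0.0390) and (4.1000, p(z₁)) crosses zero at z₂ = 3.9312.
So (3.9000, -0.0390), (4.1000, p(z₁)), (3.9312, 0) are collinear:
p(z₁) = -0.0390 · (4.1000 − 3.9312) / (3.9000 − 3.9312) = -0.0390 · (0.168800)/(-0.031200) = 0.211000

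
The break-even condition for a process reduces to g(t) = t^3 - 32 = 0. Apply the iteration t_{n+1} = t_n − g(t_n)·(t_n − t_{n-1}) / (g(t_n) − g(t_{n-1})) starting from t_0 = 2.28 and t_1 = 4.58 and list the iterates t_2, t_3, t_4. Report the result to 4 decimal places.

g(2.28) = -20.147648, g(4.58) = 64.071912
t_2 = 4.580000 − 64.071912·(4.580000 − 2.280000) / (64.071912 − (-20.147648)) = 4.580000 − (147.365398)/(84.219560) = 2.830224
g(2.830224) = -9.329440
t_3 = 2.830224 − (-9.329440)·(2.830224 − 4.580000) / (-9.329440 − 64.071912) = 2.830224 − (16.324434)/(-73.401352) = 3.052623
g(3.052623) = -3.554104
t_4 = 3.052623 − (-3.554104)·(3.052623 − 2.830224) / (-3.554104 − (-9.329440)) = 3.052623 − (-0.790431)/(5.775336) = 3.189487

2.8302, 3.0526, 3.1895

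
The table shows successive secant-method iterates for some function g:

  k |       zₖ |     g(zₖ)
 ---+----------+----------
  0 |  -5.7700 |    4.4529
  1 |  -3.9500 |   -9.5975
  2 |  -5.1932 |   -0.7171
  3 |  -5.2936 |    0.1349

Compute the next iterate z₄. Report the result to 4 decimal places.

-5.2777

z₄ = -5.2936 − 0.1349·(-5.2936 − (-5.1932)) / (0.1349 − (-0.7171))
   = -5.2936 − (-0.013544)/(0.852000) = -5.277703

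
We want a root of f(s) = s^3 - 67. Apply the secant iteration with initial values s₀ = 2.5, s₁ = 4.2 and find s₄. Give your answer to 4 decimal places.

f(2.5) = -51.375000, f(4.2) = 7.088000
s₂ = 4.200000 − 7.088000·(4.200000 − 2.500000) / (7.088000 − (-51.375000)) = 4.200000 − (12.049600)/(58.463000) = 3.993894
f(3.993894) = -3.292661
s₃ = 3.993894 − (-3.292661)·(3.993894 − 4.200000) / (-3.292661 − 7.088000) = 3.993894 − (0.678639)/(-10.380661) = 4.059269
f(4.059269) = -0.112733
s₄ = 4.059269 − (-0.112733)·(4.059269 − 3.993894) / (-0.112733 − (-3.292661)) = 4.059269 − (-0.007370)/(3.179928) = 4.061587

4.0616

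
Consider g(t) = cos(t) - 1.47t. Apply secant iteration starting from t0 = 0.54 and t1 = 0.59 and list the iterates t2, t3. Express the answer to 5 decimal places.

0.57187, 0.57199

g(0.54) = 0.0639087, g(0.59) = -0.0363593
t2 = 0.5900000 − (-0.0363593)·(0.5900000 − 0.5400000) / (-0.0363593 − 0.0639087) = 0.5900000 − (-0.0018180)/(-0.1002680) = 0.5718689
g(0.5718689) = 0.0002436
t3 = 0.5718689 − 0.0002436·(0.5718689 − 0.5900000) / (0.0002436 − (-0.0363593)) = 0.5718689 − (-0.0000044)/(0.0366030) = 0.5719896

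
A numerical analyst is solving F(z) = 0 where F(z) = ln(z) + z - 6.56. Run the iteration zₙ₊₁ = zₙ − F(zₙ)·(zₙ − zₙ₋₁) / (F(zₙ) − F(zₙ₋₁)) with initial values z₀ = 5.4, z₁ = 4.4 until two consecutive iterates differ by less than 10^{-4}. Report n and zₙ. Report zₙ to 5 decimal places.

n = 4, zₙ = 4.95883

F(5.4) = 0.5263990, F(4.4) = -0.6783955
z₂ = 4.4000000 − (-0.6783955)·(-1.0000000)/(-1.2047944) = 4.9630799;  |Δ| = 0.5630799
F(4.9630799) = 0.0051063
z₃ = 4.9630799 − 0.0051063·(0.5630799)/(0.6835018) = 4.9588732;  |Δ| = 0.0042067
F(4.9588732) = 0.0000517
z₄ = 4.9588732 − 0.0000517·(-0.0042067)/(-0.0050546) = 4.9588301;  |Δ| = 0.0000430
|z₄ − z₃| = 0.0000430 < 10^{-4}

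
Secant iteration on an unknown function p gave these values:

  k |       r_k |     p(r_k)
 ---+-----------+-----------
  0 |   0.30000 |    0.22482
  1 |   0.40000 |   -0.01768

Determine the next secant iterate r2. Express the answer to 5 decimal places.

0.39271

r2 = 0.40000 − (-0.01768)·(0.40000 − 0.30000) / (-0.01768 − 0.22482)
   = 0.40000 − (-0.0017680)/(-0.2425000) = 0.3927093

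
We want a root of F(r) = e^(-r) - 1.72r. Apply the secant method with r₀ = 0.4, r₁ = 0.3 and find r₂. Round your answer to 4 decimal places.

0.3927

F(0.4) = -0.017680, F(0.3) = 0.224818
r₂ = 0.300000 − 0.224818·(0.300000 − 0.400000) / (0.224818 − (-0.017680)) = 0.300000 − (-0.022482)/(0.242498) = 0.392709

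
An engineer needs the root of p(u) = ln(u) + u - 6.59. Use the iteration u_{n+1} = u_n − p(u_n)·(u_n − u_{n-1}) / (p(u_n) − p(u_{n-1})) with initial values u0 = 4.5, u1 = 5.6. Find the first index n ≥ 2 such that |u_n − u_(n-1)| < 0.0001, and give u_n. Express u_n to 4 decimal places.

n = 4, u_n = 4.9838

p(4.5) = -0.585923, p(5.6) = 0.732767
u2 = 5.600000 − 0.732767·(1.100000)/(1.318689) = 4.988754;  |Δ| = 0.611246
p(4.988754) = 0.005940
u3 = 4.988754 − 0.005940·(-0.611246)/(-0.726826) = 4.983758;  |Δ| = 0.004996
p(4.983758) = -0.000057
u4 = 4.983758 − (-0.000057)·(-0.004996)/(-0.005998) = 4.983806;  |Δ| = 0.000048
|u4 − u3| = 0.000048 < 0.0001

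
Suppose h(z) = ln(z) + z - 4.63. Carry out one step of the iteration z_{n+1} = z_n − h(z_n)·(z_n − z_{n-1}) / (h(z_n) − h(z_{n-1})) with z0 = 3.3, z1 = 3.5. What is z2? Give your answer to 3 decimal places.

3.405

h(3.3) = -0.13608, h(3.5) = 0.12276
z2 = 3.50000 − 0.12276·(3.50000 − 3.30000) / (0.12276 − (-0.13608)) = 3.50000 − (0.02455)/(0.25884) = 3.40514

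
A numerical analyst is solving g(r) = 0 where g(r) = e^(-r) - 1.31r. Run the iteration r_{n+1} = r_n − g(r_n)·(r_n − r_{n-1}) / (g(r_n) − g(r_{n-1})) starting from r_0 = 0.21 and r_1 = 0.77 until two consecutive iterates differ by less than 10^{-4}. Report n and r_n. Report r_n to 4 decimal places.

g(0.21) = 0.535484, g(0.77) = -0.545687
r_2 = 0.770000 − (-0.545687)·(0.560000)/(-1.081171) = 0.487358;  |Δ| = 0.282642
g(0.487358) = -0.024191
r_3 = 0.487358 − (-0.024191)·(-0.282642)/(0.521496) = 0.474246;  |Δ| = 0.013111
g(0.474246) = 0.001091
r_4 = 0.474246 − 0.001091·(-0.013111)/(0.025282) = 0.474812;  |Δ| = 0.000566
g(0.474812) = -0.000002
r_5 = 0.474812 − (-0.000002)·(0.000566)/(-0.001093) = 0.474811;  |Δ| = 0.000001
|r_5 − r_4| = 0.000001 < 10^{-4}

n = 5, r_n = 0.4748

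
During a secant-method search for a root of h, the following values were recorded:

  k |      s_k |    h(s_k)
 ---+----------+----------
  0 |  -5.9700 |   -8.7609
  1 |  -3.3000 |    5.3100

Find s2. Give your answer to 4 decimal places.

-4.3076

s2 = -3.3000 − 5.3100·(-3.3000 − (-5.9700)) / (5.3100 − (-8.7609))
   = -3.3000 − (14.177700)/(14.070900) = -4.307590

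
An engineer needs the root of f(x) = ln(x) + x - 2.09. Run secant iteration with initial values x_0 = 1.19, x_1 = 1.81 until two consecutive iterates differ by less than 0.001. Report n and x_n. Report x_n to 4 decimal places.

f(1.19) = -0.726047, f(1.81) = 0.313327
x_2 = 1.810000 − 0.313327·(0.620000)/(1.039374) = 1.623096;  |Δ| = 0.186904
f(1.623096) = 0.017432
x_3 = 1.623096 − 0.017432·(-0.186904)/(-0.295895) = 1.612085;  |Δ| = 0.011011
f(1.612085) = -0.000386
x_4 = 1.612085 − (-0.000386)·(-0.011011)/(-0.017818) = 1.612324;  |Δ| = 0.000239
|x_4 − x_3| = 0.000239 < 0.001

n = 4, x_n = 1.6123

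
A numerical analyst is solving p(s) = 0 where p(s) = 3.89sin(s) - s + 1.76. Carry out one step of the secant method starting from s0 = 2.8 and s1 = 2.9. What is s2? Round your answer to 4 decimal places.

2.8557

p(2.8) = 0.263104, p(2.9) = -0.209320
s2 = 2.900000 − (-0.209320)·(2.900000 − 2.800000) / (-0.209320 − 0.263104) = 2.900000 − (-0.020932)/(-0.472424) = 2.855692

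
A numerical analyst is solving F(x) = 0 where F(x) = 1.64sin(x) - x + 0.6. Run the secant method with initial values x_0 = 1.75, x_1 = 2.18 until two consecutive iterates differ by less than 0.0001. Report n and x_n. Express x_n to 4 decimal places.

F(1.75) = 0.463737, F(2.18) = -0.235030
x_2 = 2.180000 − (-0.235030)·(0.430000)/(-0.698766) = 2.035370;  |Δ| = 0.144630
F(2.035370) = 0.030811
x_3 = 2.035370 − 0.030811·(-0.144630)/(0.265841) = 2.052133;  |Δ| = 0.016763
F(2.052133) = 0.001526
x_4 = 2.052133 − 0.001526·(0.016763)/(-0.029285) = 2.053006;  |Δ| = 0.000873
F(2.053006) = -0.000011
x_5 = 2.053006 − (-0.000011)·(0.000873)/(-0.001537) = 2.053000;  |Δ| = 0.000006
|x_5 − x_4| = 0.000006 < 0.0001

n = 5, x_n = 2.0530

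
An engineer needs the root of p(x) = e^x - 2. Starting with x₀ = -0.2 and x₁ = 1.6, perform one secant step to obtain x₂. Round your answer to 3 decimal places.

p(-0.2) = -1.18127, p(1.6) = 2.95303
x₂ = 1.60000 − 2.95303·(1.60000 − (-0.20000)) / (2.95303 − (-1.18127)) = 1.60000 − (5.31546)/(4.13430) = 0.31430

0.314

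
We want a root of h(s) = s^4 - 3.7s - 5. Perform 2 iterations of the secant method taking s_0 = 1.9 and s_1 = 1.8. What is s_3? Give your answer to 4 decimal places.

1.8562

h(1.9) = 1.002100, h(1.8) = -1.162400
s_2 = 1.800000 − (-1.162400)·(1.800000 − 1.900000) / (-1.162400 − 1.002100) = 1.800000 − (0.116240)/(-2.164500) = 1.853703
h(1.853703) = -0.051130
s_3 = 1.853703 − (-0.051130)·(1.853703 − 1.800000) / (-0.051130 − (-1.162400)) = 1.853703 − (-0.002746)/(1.111270) = 1.856174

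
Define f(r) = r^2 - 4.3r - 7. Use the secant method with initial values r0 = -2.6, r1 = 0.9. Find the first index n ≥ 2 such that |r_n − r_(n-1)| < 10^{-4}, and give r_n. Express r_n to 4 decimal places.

n = 7, r_n = -1.2592

f(-2.6) = 10.940000, f(0.9) = -10.060000
r2 = 0.900000 − (-10.060000)·(3.500000)/(-21.000000) = -0.776667;  |Δ| = 1.676667
f(-0.776667) = -3.057122
r3 = -0.776667 − (-3.057122)·(-1.676667)/(7.002878) = -1.508619;  |Δ| = 0.731953
f(-1.508619) = 1.762995
r4 = -1.508619 − 1.762995·(-0.731953)/(4.820118) = -1.240902;  |Δ| = 0.267717
f(-1.240902) = -0.124284
r5 = -1.240902 − (-0.124284)·(0.267717)/(-1.887279) = -1.258532;  |Δ| = 0.017630
f(-1.258532) = -0.004409
r6 = -1.258532 − (-0.004409)·(-0.017630)/(0.119875) = -1.259181;  |Δ| = 0.000648
f(-1.259181) = 0.000012
r7 = -1.259181 − 0.000012·(-0.000648)/(0.004421) = -1.259179;  |Δ| = 0.000002
|r7 − r6| = 0.000002 < 10^{-4}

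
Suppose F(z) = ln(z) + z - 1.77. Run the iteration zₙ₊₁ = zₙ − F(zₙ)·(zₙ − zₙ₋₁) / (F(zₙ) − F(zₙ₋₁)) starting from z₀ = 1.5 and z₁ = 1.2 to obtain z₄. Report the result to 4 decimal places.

F(1.5) = 0.135465, F(1.2) = -0.387678
z₂ = 1.200000 − (-0.387678)·(1.200000 − 1.500000) / (-0.387678 − 0.135465) = 1.200000 − (0.116304)/(-0.523144) = 1.422317
F(1.422317) = 0.004604
z₃ = 1.422317 − 0.004604·(1.422317 − 1.200000) / (0.004604 − (-0.387678)) = 1.422317 − (0.001023)/(0.392282) = 1.419708
F(1.419708) = 0.000159
z₄ = 1.419708 − 0.000159·(1.419708 − 1.422317) / (0.000159 − 0.004604) = 1.419708 − (0.000000)/(-0.004445) = 1.419615

1.4196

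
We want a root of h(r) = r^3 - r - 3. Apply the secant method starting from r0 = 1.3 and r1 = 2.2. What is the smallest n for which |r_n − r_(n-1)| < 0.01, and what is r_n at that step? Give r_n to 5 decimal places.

h(1.3) = -2.1030000, h(2.2) = 5.4480000
r2 = 2.2000000 − 5.4480000·(0.9000000)/(7.5510000) = 1.5506555;  |Δ| = 0.6493445
h(1.5506555) = -0.8220537
r3 = 1.5506555 − (-0.8220537)·(-0.6493445)/(-6.2700537) = 1.6357897;  |Δ| = 0.0851342
h(1.6357897) = -0.2587303
r4 = 1.6357897 − (-0.2587303)·(0.0851342)/(0.5633234) = 1.6748913;  |Δ| = 0.0391015
h(1.6748913) = 0.0236154
r5 = 1.6748913 − 0.0236154·(0.0391015)/(0.2823457) = 1.6716208;  |Δ| = 0.0032705
|r5 − r4| = 0.0032705 < 0.01

n = 5, r_n = 1.67162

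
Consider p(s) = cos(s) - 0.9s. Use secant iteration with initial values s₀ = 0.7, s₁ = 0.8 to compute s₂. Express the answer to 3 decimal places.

p(0.7) = 0.13484, p(0.8) = -0.02329
s₂ = 0.80000 − (-0.02329)·(0.80000 − 0.70000) / (-0.02329 − 0.13484) = 0.80000 − (-0.00233)/(-0.15814) = 0.78527

0.785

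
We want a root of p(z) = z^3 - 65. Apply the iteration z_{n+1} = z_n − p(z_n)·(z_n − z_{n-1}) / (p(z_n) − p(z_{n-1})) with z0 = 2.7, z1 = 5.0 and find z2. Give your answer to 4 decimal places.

p(2.7) = -45.317000, p(5.0) = 60.000000
z2 = 5.000000 − 60.000000·(5.000000 − 2.700000) / (60.000000 − (-45.317000)) = 5.000000 − (138.000000)/(105.317000) = 3.689670

3.6897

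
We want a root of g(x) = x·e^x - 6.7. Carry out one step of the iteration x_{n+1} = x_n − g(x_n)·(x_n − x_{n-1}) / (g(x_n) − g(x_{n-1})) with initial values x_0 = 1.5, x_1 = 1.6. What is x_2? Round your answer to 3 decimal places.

g(1.5) = 0.02253, g(1.6) = 1.22485
x_2 = 1.60000 − 1.22485·(1.60000 − 1.50000) / (1.22485 − 0.02253) = 1.60000 − (0.12249)/(1.20232) = 1.49813

1.498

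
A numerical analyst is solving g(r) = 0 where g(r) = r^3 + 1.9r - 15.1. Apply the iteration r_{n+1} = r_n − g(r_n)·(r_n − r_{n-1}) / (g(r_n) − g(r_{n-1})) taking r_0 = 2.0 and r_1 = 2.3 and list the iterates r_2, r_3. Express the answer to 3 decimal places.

2.209, 2.216

g(2.0) = -3.30000, g(2.3) = 1.43700
r_2 = 2.30000 − 1.43700·(2.30000 − 2.00000) / (1.43700 − (-3.30000)) = 2.30000 − (0.43110)/(4.73700) = 2.20899
g(2.20899) = -0.12380
r_3 = 2.20899 − (-0.12380)·(2.20899 − 2.30000) / (-0.12380 − 1.43700) = 2.20899 − (0.01127)/(-1.56080) = 2.21621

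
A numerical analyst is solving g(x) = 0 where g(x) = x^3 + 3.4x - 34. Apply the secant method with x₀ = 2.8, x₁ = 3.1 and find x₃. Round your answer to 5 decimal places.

2.89093

g(2.8) = -2.5280000, g(3.1) = 6.3310000
x₂ = 3.1000000 − 6.3310000·(3.1000000 − 2.8000000) / (6.3310000 − (-2.5280000)) = 3.1000000 − (1.8993000)/(8.8590000) = 2.8856079
g(2.8856079) = -0.1612480
x₃ = 2.8856079 − (-0.1612480)·(2.8856079 − 3.1000000) / (-0.1612480 − 6.3310000) = 2.8856079 − (0.0345703)/(-6.4922480) = 2.8909327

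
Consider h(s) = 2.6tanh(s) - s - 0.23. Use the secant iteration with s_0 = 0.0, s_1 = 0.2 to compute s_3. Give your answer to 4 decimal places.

0.1454

h(0.0) = -0.230000, h(0.2) = 0.083176
s_2 = 0.200000 − 0.083176·(0.200000 − 0.000000) / (0.083176 − (-0.230000)) = 0.200000 − (0.016635)/(0.313176) = 0.146882
h(0.146882) = 0.002289
s_3 = 0.146882 − 0.002289·(0.146882 − 0.200000) / (0.002289 − 0.083176) = 0.146882 − (-0.000122)/(-0.080887) = 0.145379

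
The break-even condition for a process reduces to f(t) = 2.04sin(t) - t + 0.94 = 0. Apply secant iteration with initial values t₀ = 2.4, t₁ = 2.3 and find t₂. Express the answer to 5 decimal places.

2.36627

f(2.4) = -0.0820551, f(2.3) = 0.1612386
t₂ = 2.3000000 − 0.1612386·(2.3000000 − 2.4000000) / (0.1612386 − (-0.0820551)) = 2.3000000 − (-0.0161239)/(0.2432937) = 2.3662732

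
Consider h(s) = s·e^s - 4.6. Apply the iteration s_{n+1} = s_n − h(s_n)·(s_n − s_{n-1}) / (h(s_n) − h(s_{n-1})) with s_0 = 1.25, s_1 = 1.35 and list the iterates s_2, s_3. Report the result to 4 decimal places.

1.2781, 1.2795

h(1.25) = -0.237071, h(1.35) = 0.607524
s_2 = 1.350000 − 0.607524·(1.350000 − 1.250000) / (0.607524 − (-0.237071)) = 1.350000 − (0.060752)/(0.844596) = 1.278069
h(1.278069) = -0.012112
s_3 = 1.278069 − (-0.012112)·(1.278069 − 1.350000) / (-0.012112 − 0.607524) = 1.278069 − (0.000871)/(-0.619637) = 1.279475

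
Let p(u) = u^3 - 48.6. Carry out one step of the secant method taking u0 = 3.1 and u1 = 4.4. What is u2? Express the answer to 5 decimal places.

p(3.1) = -18.8090000, p(4.4) = 36.5840000
u2 = 4.4000000 − 36.5840000·(4.4000000 − 3.1000000) / (36.5840000 − (-18.8090000)) = 4.4000000 − (47.5592000)/(55.3930000) = 3.5414222

3.54142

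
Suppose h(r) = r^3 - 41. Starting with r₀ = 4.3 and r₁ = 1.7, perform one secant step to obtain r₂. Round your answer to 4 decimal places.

2.9578

h(4.3) = 38.507000, h(1.7) = -36.087000
r₂ = 1.700000 − (-36.087000)·(1.700000 − 4.300000) / (-36.087000 − 38.507000) = 1.700000 − (93.826200)/(-74.594000) = 2.957825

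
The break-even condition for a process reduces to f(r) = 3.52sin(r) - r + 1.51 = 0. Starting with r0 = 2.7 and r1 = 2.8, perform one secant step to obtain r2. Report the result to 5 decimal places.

f(2.7) = 0.3143772, f(2.8) = -0.1108417
r2 = 2.8000000 − (-0.1108417)·(2.8000000 − 2.7000000) / (-0.1108417 − 0.3143772) = 2.8000000 − (-0.0110842)/(-0.4252189) = 2.7739330

2.77393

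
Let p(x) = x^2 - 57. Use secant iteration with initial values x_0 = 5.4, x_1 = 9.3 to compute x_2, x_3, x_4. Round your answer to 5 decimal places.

p(5.4) = -27.8400000, p(9.3) = 29.4900000
x_2 = 9.3000000 − 29.4900000·(9.3000000 − 5.4000000) / (29.4900000 − (-27.8400000)) = 9.3000000 − (115.0110000)/(57.3300000) = 7.2938776
p(7.2938776) = -3.7993503
x_3 = 7.2938776 − (-3.7993503)·(7.2938776 − 9.3000000) / (-3.7993503 − 29.4900000) = 7.2938776 − (7.6219619)/(-33.2893503) = 7.5228385
p(7.5228385) = -0.4069006
x_4 = 7.5228385 − (-0.4069006)·(7.5228385 − 7.2938776) / (-0.4069006 − (-3.7993503)) = 7.5228385 − (-0.0931644)/(3.3924497) = 7.5503008

7.29388, 7.52284, 7.55030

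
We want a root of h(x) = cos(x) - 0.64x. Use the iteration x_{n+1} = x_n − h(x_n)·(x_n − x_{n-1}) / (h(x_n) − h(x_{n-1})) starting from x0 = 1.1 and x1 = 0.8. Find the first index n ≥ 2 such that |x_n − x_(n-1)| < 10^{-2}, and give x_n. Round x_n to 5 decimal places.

h(1.1) = -0.2504039, h(0.8) = 0.1847067
x2 = 0.8000000 − 0.1847067·(-0.3000000)/(0.4351106) = 0.9273516;  |Δ| = 0.1273516
h(0.9273516) = 0.0064499
x3 = 0.9273516 − 0.0064499·(0.1273516)/(-0.1782568) = 0.9319596;  |Δ| = 0.0046080
|x3 − x2| = 0.0046080 < 10^{-2}

n = 3, x_n = 0.93196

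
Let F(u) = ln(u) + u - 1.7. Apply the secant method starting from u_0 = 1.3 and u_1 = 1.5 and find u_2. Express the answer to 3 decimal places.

1.380

F(1.3) = -0.13764, F(1.5) = 0.20547
u_2 = 1.50000 − 0.20547·(1.50000 − 1.30000) / (0.20547 − (-0.13764)) = 1.50000 − (0.04109)/(0.34310) = 1.38023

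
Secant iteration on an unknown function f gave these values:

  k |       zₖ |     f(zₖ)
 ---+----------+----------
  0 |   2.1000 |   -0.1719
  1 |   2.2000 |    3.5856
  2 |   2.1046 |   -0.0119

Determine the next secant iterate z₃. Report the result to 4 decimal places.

z₃ = 2.1046 − (-0.0119)·(2.1046 − 2.2000) / (-0.0119 − 3.5856)
   = 2.1046 − (0.001135)/(-3.597500) = 2.104916

2.1049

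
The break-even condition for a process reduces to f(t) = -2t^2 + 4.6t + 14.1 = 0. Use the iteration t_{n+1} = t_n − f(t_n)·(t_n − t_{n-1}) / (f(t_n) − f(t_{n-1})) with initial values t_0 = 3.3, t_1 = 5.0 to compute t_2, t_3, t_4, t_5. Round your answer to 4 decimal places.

f(3.3) = 7.500000, f(5.0) = -12.900000
t_2 = 5.000000 − (-12.900000)·(5.000000 − 3.300000) / (-12.900000 − 7.500000) = 5.000000 − (-21.930000)/(-20.400000) = 3.925000
f(3.925000) = 1.343750
t_3 = 3.925000 − 1.343750·(3.925000 − 5.000000) / (1.343750 − (-12.900000)) = 3.925000 − (-1.444531)/(14.243750) = 4.026415
f(4.026415) = 0.197472
t_4 = 4.026415 − 0.197472·(4.026415 − 3.925000) / (0.197472 − 1.343750) = 4.026415 − (0.020027)/(-1.146278) = 4.043886
f(4.043886) = -0.004154
t_5 = 4.043886 − (-0.004154)·(4.043886 − 4.026415) / (-0.004154 − 0.197472) = 4.043886 − (-0.000073)/(-0.201627) = 4.043526

3.9250, 4.0264, 4.0439, 4.0435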